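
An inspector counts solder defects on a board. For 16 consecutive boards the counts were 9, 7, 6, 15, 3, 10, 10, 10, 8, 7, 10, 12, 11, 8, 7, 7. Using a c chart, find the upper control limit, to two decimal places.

17.62

c̄ = (9 + 7 + 6 + 15 + 3 + 10 + 10 + 10 + 8 + 7 + 10 + 12 + 11 + 8 + 7 + 7) / 16 = 140 / 16 = 8.7500
UCL = c̄ + 3√c̄ = 8.7500 + 3 × √8.7500 = 8.7500 + 3 × 2.9580 = 17.6241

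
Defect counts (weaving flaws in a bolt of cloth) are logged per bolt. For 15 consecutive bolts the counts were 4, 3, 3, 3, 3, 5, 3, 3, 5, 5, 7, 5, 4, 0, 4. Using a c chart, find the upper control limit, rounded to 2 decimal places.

c̄ = (4 + 3 + 3 + 3 + 3 + 5 + 3 + 3 + 5 + 5 + 7 + 5 + 4 + 0 + 4) / 15 = 57 / 15 = 3.8000
UCL = c̄ + 3√c̄ = 3.8000 + 3 × √3.8000 = 3.8000 + 3 × 1.9494 = 9.6481

9.65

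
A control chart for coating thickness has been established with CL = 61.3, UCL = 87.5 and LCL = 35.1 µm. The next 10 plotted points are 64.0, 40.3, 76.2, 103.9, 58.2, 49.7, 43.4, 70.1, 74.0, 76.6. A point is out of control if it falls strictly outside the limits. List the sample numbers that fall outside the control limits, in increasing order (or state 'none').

4

Compare each point to [35.1, 87.5]: sample 4 = 103.9 > UCL.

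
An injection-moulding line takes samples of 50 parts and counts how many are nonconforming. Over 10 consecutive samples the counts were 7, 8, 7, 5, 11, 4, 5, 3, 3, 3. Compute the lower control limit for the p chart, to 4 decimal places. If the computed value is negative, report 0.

p̄ = Σdᵢ / (k·n) = 56 / (10 × 50) = 0.11200
LCL = p̄ − 3·√(p̄(1−p̄)/n) = 0.11200 − 3 × 0.04460 = -0.02180 → 0 (negative, so LCL = 0)

0.0000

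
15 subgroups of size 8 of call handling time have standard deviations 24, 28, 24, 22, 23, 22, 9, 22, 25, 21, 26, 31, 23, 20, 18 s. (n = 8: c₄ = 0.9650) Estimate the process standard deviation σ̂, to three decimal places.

23.351

s̄ = (24 + 28 + 24 + 22 + 23 + 22 + 9 + 22 + 25 + 21 + 26 + 31 + 23 + 20 + 18) / 15 = 22.5333
σ̂ = s̄ / c₄ = 22.5333 / 0.9650 = 23.3506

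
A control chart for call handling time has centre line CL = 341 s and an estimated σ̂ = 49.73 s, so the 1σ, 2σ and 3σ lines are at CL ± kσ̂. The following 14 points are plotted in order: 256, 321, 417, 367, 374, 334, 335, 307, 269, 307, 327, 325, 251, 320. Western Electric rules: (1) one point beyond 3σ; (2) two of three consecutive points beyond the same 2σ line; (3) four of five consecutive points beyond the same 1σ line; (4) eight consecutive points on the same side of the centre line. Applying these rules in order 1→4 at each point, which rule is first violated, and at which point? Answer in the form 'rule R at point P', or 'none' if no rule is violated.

rule 4 at point 13

Zone of each point (C = within 1σ̂, B = 1σ̂–2σ̂, A = 2σ̂–3σ̂, * = beyond 3σ̂; sign = side of CL): 1:-B, 2:-C, 3:+B, 4:+C, 5:+C, 6:-C, 7:-C, 8:-C, 9:-B, 10:-C, 11:-C, 12:-C, 13:-B, 14:-C
Rule 4 (eight consecutive points on the same side of the centre line) is satisfied at point 13.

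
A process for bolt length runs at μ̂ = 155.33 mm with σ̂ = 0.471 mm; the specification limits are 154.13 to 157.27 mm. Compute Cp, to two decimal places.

1.11

Cp = (USL − LSL) / (6σ̂) = (157.27 − 154.13) / (6 × 0.471) = 3.1400 / 2.8260 = 1.1111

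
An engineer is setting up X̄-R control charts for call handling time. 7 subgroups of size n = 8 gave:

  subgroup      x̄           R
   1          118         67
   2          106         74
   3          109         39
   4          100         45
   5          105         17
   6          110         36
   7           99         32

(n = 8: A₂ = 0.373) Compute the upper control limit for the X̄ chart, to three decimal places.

X̄̄ = (118 + 106 + 109 + 100 + 105 + 110 + 99) / 7 = 747.0000 / 7 = 106.7143
R̄ = (67 + 74 + 39 + 45 + 17 + 36 + 32) / 7 = 310.0000 / 7 = 44.2857
UCL = X̄̄ + A₂·R̄ = 106.7143 + 0.373 × 44.2857 = 123.2329

123.233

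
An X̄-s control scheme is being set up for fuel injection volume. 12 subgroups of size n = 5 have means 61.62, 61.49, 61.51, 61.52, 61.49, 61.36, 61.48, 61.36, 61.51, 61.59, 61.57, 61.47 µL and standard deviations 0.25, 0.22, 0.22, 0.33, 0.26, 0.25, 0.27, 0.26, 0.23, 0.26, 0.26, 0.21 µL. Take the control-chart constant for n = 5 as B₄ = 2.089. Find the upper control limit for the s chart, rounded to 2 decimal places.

0.53

s̄ = (0.25 + 0.22 + 0.22 + 0.33 + 0.26 + 0.25 + 0.27 + 0.26 + 0.23 + 0.26 + 0.26 + 0.21) / 12 = 0.2517
UCL_s = B₄·s̄ = 2.089 × 0.2517 = 0.5257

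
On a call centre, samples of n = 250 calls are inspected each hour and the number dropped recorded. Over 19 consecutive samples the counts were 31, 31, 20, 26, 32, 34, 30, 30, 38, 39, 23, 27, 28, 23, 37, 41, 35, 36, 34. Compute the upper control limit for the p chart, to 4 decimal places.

0.1881

p̄ = Σdᵢ / (k·n) = 595 / (19 × 250) = 0.12526
UCL = p̄ + 3·√(p̄(1−p̄)/n) = 0.12526 + 3 × √(0.12526×0.87474/250) = 0.12526 + 3 × 0.02094 = 0.18807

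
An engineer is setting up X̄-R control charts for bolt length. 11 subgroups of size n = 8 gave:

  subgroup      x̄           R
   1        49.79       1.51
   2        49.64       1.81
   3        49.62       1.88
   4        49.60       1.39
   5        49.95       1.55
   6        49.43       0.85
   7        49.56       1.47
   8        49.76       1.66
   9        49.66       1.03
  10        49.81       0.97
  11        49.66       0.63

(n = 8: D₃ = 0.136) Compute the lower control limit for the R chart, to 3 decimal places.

0.182

R̄ = (1.51 + 1.81 + 1.88 + 1.39 + 1.55 + 0.85 + 1.47 + 1.66 + 1.03 + 0.97 + 0.63) / 11 = 14.7500 / 11 = 1.3409
LCL_R = D₃·R̄ = 0.136 × 1.3409 = 0.1824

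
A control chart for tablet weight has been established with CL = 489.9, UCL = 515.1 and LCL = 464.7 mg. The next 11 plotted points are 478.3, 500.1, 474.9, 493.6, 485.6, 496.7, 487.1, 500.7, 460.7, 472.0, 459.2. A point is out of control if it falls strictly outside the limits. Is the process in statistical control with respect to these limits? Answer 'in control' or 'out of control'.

out of control

Compare each point to [464.7, 515.1]: sample 9 = 460.7 < LCL; sample 11 = 459.2 < LCL.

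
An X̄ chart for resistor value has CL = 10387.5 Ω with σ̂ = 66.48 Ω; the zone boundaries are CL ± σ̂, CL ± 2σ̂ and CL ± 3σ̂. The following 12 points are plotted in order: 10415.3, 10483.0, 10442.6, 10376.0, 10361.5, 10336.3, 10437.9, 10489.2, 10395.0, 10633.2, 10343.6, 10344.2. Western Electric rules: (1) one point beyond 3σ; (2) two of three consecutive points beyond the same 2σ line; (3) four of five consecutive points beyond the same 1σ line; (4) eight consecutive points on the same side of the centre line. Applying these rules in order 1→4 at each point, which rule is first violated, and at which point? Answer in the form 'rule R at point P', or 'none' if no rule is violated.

rule 1 at point 10

Zone of each point (C = within 1σ̂, B = 1σ̂–2σ̂, A = 2σ̂–3σ̂, * = beyond 3σ̂; sign = side of CL): 1:+C, 2:+B, 3:+C, 4:-C, 5:-C, 6:-C, 7:+C, 8:+B, 9:+C, 10:+*, 11:-C, 12:-C
Rule 1 (one point beyond the 3σ limits) is satisfied at point 10.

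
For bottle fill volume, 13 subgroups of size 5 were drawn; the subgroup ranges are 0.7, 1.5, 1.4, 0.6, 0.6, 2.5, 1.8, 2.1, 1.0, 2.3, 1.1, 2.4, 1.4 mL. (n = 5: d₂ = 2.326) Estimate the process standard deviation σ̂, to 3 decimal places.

R̄ = (0.7 + 1.5 + 1.4 + 0.6 + 0.6 + 2.5 + 1.8 + 2.1 + 1.0 + 2.3 + 1.1 + 2.4 + 1.4) / 13 = 1.4923
σ̂ = R̄ / d₂ = 1.4923 / 2.326 = 0.6416

0.642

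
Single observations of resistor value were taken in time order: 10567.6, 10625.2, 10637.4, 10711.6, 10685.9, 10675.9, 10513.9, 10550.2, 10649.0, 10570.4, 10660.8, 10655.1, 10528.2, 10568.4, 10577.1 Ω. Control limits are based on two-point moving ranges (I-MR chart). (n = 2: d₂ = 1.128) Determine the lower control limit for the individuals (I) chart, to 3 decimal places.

X̄ = (10567.6 + 10625.2 + 10637.4 + 10711.6 + 10685.9 + 10675.9 + 10513.9 + 10550.2 + 10649.0 + 10570.4 + 10660.8 + 10655.1 + 10528.2 + 10568.4 + 10577.1) / 15 = 10611.7800
Moving ranges: 57.6, 12.2, 74.2, 25.7, 10.0, 162.0, 36.3, 98.8, 78.6, 90.4, 5.7, 126.9, 40.2, 8.7; M̄R̄ = 827.3000 / 14 = 59.0929
LCL = X̄ − 3·M̄R̄/d₂ = 10611.7800 − 3 × 59.0929 / 1.128 = 10454.6181

10454.618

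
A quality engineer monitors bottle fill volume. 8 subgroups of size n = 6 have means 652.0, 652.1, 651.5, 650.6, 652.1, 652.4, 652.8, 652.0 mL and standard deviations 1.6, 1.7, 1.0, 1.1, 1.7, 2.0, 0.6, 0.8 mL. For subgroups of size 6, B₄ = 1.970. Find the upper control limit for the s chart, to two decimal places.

2.59

s̄ = (1.6 + 1.7 + 1.0 + 1.1 + 1.7 + 2.0 + 0.6 + 0.8) / 8 = 1.3125
UCL_s = B₄·s̄ = 1.970 × 1.3125 = 2.5856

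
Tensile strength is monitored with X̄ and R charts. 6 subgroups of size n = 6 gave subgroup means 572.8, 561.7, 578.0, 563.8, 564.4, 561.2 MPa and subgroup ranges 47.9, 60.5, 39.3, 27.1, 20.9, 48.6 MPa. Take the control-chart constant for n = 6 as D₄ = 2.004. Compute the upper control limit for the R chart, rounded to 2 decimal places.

81.60

R̄ = (47.9 + 60.5 + 39.3 + 27.1 + 20.9 + 48.6) / 6 = 244.3000 / 6 = 40.7167
UCL_R = D₄·R̄ = 2.004 × 40.7167 = 81.5962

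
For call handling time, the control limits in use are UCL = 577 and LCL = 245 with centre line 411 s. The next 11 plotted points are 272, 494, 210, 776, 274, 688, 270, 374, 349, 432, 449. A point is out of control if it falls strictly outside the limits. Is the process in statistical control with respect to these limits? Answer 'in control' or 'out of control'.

out of control

Compare each point to [245, 577]: sample 3 = 210 < LCL; sample 4 = 776 > UCL; sample 6 = 688 > UCL.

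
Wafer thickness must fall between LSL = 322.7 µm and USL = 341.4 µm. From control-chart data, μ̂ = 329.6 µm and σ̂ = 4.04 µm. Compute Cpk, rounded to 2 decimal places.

0.57

Cpu = (USL − μ̂) / (3σ̂) = (341.4 − 329.6) / (3 × 4.04) = 0.9736; Cpl = (μ̂ − LSL) / (3σ̂) = (329.6 − 322.7) / (3 × 4.04) = 0.5693; Cpk = min(Cpu, Cpl) = 0.5693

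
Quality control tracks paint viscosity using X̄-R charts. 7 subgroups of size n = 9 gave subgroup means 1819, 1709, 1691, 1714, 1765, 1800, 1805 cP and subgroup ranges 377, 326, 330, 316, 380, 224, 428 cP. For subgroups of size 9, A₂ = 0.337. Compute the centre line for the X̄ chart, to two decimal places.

1757.57

X̄̄ = (1819 + 1709 + 1691 + 1714 + 1765 + 1800 + 1805) / 7 = 12303.0000 / 7 = 1757.5714
CL = X̄̄ = 1757.5714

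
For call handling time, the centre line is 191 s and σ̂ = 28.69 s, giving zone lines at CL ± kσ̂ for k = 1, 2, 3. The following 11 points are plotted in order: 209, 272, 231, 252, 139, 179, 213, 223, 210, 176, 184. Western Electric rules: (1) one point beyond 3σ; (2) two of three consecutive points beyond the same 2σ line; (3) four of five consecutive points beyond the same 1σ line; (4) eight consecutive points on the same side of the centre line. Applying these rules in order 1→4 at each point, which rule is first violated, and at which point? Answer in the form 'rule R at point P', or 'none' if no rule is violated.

rule 2 at point 4

Zone of each point (C = within 1σ̂, B = 1σ̂–2σ̂, A = 2σ̂–3σ̂, * = beyond 3σ̂; sign = side of CL): 1:+C, 2:+A, 3:+B, 4:+A, 5:-B, 6:-C, 7:+C, 8:+B, 9:+C, 10:-C, 11:-C
Rule 2 (two of three consecutive points beyond the same 2σ limit) is satisfied at point 4.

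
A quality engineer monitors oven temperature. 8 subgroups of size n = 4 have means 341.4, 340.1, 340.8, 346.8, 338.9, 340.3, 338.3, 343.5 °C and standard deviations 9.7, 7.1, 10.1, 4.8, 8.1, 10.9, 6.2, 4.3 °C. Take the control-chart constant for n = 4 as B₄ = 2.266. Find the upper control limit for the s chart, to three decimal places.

s̄ = (9.7 + 7.1 + 10.1 + 4.8 + 8.1 + 10.9 + 6.2 + 4.3) / 8 = 7.6500
UCL_s = B₄·s̄ = 2.266 × 7.6500 = 17.3349

17.335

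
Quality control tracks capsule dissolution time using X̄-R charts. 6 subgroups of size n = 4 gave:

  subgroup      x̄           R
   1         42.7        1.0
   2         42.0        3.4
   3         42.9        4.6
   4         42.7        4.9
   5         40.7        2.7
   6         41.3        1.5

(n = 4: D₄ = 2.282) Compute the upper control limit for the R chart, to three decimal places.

6.884

R̄ = (1.0 + 3.4 + 4.6 + 4.9 + 2.7 + 1.5) / 6 = 18.1000 / 6 = 3.0167
UCL_R = D₄·R̄ = 2.282 × 3.0167 = 6.8840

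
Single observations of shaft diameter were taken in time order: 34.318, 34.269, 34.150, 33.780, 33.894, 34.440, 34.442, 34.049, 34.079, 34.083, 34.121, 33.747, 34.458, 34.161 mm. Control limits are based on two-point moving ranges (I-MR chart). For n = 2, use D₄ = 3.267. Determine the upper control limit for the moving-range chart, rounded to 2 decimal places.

0.77

Moving ranges: 0.049, 0.119, 0.370, 0.114, 0.546, 0.002, 0.393, 0.030, 0.004, 0.038, 0.374, 0.711, 0.297; M̄R̄ = 3.0470 / 13 = 0.2344
UCL_MR = D₄·M̄R̄ = 3.267 × 0.2344 = 0.7657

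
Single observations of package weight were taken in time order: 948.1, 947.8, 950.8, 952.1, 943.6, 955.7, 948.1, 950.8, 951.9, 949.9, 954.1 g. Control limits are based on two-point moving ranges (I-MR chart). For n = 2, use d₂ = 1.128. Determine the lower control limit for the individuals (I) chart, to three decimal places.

X̄ = (948.1 + 947.8 + 950.8 + 952.1 + 943.6 + 955.7 + 948.1 + 950.8 + 951.9 + 949.9 + 954.1) / 11 = 950.2636
Moving ranges: 0.3, 3.0, 1.3, 8.5, 12.1, 7.6, 2.7, 1.1, 2.0, 4.2; M̄R̄ = 42.8000 / 10 = 4.2800
LCL = X̄ − 3·M̄R̄/d₂ = 950.2636 − 3 × 4.2800 / 1.128 = 938.8807

938.881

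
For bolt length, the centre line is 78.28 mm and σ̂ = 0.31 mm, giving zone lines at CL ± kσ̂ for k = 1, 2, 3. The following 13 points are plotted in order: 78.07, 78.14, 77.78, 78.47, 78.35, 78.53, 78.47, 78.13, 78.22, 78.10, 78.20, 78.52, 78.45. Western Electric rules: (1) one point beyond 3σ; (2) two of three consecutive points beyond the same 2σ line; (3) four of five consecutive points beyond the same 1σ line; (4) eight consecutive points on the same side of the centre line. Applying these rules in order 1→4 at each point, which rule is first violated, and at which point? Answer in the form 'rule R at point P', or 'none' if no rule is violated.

none

Zone of each point (C = within 1σ̂, B = 1σ̂–2σ̂, A = 2σ̂–3σ̂, * = beyond 3σ̂; sign = side of CL): 1:-C, 2:-C, 3:-B, 4:+C, 5:+C, 6:+C, 7:+C, 8:-C, 9:-C, 10:-C, 11:-C, 12:+C, 13:+C
No rule fires across all 13 points.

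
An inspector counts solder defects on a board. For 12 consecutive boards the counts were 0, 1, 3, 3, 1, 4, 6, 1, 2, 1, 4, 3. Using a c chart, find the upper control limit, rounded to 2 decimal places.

c̄ = (0 + 1 + 3 + 3 + 1 + 4 + 6 + 1 + 2 + 1 + 4 + 3) / 12 = 29 / 12 = 2.4167
UCL = c̄ + 3√c̄ = 2.4167 + 3 × √2.4167 = 2.4167 + 3 × 1.5546 = 7.0804

7.08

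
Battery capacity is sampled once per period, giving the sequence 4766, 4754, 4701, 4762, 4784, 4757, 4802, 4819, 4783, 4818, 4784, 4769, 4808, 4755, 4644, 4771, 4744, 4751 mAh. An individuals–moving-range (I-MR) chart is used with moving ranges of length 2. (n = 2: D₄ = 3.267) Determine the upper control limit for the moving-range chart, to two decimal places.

138.56

Moving ranges: 12, 53, 61, 22, 27, 45, 17, 36, 35, 34, 15, 39, 53, 111, 127, 27, 7; M̄R̄ = 721.0000 / 17 = 42.4118
UCL_MR = D₄·M̄R̄ = 3.267 × 42.4118 = 138.5592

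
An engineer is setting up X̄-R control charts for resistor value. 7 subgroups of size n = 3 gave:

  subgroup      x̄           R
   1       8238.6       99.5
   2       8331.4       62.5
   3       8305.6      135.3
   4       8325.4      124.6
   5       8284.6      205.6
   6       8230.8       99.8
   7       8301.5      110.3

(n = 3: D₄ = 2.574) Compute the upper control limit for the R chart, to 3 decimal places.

307.997

R̄ = (99.5 + 62.5 + 135.3 + 124.6 + 205.6 + 99.8 + 110.3) / 7 = 837.6000 / 7 = 119.6571
UCL_R = D₄·R̄ = 2.574 × 119.6571 = 307.9975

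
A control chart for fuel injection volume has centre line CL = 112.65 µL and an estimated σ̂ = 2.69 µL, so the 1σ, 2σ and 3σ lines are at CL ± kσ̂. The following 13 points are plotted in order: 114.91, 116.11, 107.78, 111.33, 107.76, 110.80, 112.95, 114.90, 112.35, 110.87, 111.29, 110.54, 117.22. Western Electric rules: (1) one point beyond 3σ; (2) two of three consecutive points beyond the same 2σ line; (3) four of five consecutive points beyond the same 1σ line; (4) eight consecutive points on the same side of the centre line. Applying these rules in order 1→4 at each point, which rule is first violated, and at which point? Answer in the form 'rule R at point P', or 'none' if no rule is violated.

Zone of each point (C = within 1σ̂, B = 1σ̂–2σ̂, A = 2σ̂–3σ̂, * = beyond 3σ̂; sign = side of CL): 1:+C, 2:+B, 3:-B, 4:-C, 5:-B, 6:-C, 7:+C, 8:+C, 9:-C, 10:-C, 11:-C, 12:-C, 13:+B
No rule fires across all 13 points.

none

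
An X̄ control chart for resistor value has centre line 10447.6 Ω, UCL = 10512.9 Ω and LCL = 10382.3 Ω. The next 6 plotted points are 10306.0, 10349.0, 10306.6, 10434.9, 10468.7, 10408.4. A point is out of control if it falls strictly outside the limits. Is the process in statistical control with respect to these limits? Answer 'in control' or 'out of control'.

Compare each point to [10382.3, 10512.9]: sample 1 = 10306.0 < LCL; sample 2 = 10349.0 < LCL; sample 3 = 10306.6 < LCL.

out of control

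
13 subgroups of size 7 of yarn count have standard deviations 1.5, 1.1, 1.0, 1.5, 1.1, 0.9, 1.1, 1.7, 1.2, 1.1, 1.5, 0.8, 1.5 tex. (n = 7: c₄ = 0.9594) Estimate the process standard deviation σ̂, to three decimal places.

1.283

s̄ = (1.5 + 1.1 + 1.0 + 1.5 + 1.1 + 0.9 + 1.1 + 1.7 + 1.2 + 1.1 + 1.5 + 0.8 + 1.5) / 13 = 1.2308
σ̂ = s̄ / c₄ = 1.2308 / 0.9594 = 1.2829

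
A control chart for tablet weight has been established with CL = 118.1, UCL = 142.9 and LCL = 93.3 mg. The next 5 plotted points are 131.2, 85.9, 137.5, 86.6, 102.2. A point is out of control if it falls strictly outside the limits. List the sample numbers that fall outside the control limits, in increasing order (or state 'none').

2, 4

Compare each point to [93.3, 142.9]: sample 2 = 85.9 < LCL; sample 4 = 86.6 < LCL.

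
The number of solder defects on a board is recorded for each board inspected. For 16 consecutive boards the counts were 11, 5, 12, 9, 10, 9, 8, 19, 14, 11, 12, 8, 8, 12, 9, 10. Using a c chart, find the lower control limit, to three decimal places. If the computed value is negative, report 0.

0.745

c̄ = (11 + 5 + 12 + 9 + 10 + 9 + 8 + 19 + 14 + 11 + 12 + 8 + 8 + 12 + 9 + 10) / 16 = 167 / 16 = 10.4375
LCL = c̄ − 3√c̄ = 10.4375 − 3 × 3.2307 = 0.7454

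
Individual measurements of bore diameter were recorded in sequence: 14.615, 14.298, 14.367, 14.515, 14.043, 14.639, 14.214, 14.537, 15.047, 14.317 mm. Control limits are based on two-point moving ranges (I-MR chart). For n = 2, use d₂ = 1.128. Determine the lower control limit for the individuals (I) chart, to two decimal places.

13.40

X̄ = (14.615 + 14.298 + 14.367 + 14.515 + 14.043 + 14.639 + 14.214 + 14.537 + 15.047 + 14.317) / 10 = 14.4592
Moving ranges: 0.317, 0.069, 0.148, 0.472, 0.596, 0.425, 0.323, 0.510, 0.730; M̄R̄ = 3.5900 / 9 = 0.3989
LCL = X̄ − 3·M̄R̄/d₂ = 14.4592 − 3 × 0.3989 / 1.128 = 13.3983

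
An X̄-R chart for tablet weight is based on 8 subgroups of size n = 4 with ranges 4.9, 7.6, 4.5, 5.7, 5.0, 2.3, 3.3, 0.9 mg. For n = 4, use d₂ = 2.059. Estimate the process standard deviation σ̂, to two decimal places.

R̄ = (4.9 + 7.6 + 4.5 + 5.7 + 5.0 + 2.3 + 3.3 + 0.9) / 8 = 4.2750
σ̂ = R̄ / d₂ = 4.2750 / 2.059 = 2.0763

2.08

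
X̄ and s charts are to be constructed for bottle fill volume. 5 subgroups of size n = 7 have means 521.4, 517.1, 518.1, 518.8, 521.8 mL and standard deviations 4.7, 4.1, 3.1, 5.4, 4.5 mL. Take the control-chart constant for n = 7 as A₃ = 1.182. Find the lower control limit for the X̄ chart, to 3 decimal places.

X̄̄ = (521.4 + 517.1 + 518.1 + 518.8 + 521.8) / 5 = 519.4400
s̄ = (4.7 + 4.1 + 3.1 + 5.4 + 4.5) / 5 = 4.3600
LCL = X̄̄ − A₃·s̄ = 519.4400 − 1.182 × 4.3600 = 514.2865

514.286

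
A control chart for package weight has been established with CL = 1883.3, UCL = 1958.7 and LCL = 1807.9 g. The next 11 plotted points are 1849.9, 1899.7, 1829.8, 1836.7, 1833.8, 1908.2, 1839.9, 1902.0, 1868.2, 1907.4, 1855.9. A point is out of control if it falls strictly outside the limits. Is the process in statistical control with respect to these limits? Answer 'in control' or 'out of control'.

in control

All 11 points lie within [1807.9, 1958.7].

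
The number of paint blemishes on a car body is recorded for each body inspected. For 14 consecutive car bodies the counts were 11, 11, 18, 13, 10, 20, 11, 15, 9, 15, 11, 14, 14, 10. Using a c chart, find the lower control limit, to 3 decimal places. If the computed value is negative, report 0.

c̄ = (11 + 11 + 18 + 13 + 10 + 20 + 11 + 15 + 9 + 15 + 11 + 14 + 14 + 10) / 14 = 182 / 14 = 13.0000
LCL = c̄ − 3√c̄ = 13.0000 − 3 × 3.6056 = 2.1833

2.183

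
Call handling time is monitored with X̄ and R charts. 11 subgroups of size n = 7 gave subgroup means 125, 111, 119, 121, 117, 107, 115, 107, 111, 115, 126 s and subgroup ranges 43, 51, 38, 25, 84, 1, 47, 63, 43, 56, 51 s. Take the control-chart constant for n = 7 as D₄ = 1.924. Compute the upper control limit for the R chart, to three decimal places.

87.804

R̄ = (43 + 51 + 38 + 25 + 84 + 1 + 47 + 63 + 43 + 56 + 51) / 11 = 502.0000 / 11 = 45.6364
UCL_R = D₄·R̄ = 1.924 × 45.6364 = 87.8044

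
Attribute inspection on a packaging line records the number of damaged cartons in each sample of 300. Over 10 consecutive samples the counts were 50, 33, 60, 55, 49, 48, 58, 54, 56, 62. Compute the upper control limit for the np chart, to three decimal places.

72.244

p̄ = Σdᵢ / (k·n) = 525 / (10 × 300) = 0.17500
UCL = np̄ + 3·√(np̄(1−p̄)) = 52.5000 + 3 × √(52.5000×0.82500) = 52.5000 + 3 × 6.5812 = 72.2437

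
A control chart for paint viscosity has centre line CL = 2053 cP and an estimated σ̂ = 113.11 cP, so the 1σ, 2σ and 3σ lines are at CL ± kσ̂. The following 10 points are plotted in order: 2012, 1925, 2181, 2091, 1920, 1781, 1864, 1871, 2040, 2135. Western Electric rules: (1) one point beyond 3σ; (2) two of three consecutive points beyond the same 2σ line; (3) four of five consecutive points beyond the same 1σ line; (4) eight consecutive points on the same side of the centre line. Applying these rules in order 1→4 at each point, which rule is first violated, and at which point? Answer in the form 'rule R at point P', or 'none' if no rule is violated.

Zone of each point (C = within 1σ̂, B = 1σ̂–2σ̂, A = 2σ̂–3σ̂, * = beyond 3σ̂; sign = side of CL): 1:-C, 2:-B, 3:+B, 4:+C, 5:-B, 6:-A, 7:-B, 8:-B, 9:-C, 10:+C
Rule 3 (four of five consecutive points beyond the same 1σ limit) is satisfied at point 8.

rule 3 at point 8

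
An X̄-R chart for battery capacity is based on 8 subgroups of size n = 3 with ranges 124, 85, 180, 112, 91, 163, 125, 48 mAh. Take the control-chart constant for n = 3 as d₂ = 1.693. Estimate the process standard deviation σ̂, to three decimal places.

68.517

R̄ = (124 + 85 + 180 + 112 + 91 + 163 + 125 + 48) / 8 = 116.0000
σ̂ = R̄ / d₂ = 116.0000 / 1.693 = 68.5174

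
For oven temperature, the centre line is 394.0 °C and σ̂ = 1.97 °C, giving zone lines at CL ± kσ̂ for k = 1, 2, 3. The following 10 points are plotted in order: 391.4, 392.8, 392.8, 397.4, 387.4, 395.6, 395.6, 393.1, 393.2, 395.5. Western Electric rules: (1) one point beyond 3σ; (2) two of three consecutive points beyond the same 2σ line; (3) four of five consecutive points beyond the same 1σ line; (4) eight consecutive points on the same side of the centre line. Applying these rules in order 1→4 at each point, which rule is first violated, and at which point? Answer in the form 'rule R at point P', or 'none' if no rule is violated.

rule 1 at point 5

Zone of each point (C = within 1σ̂, B = 1σ̂–2σ̂, A = 2σ̂–3σ̂, * = beyond 3σ̂; sign = side of CL): 1:-B, 2:-C, 3:-C, 4:+B, 5:-*, 6:+C, 7:+C, 8:-C, 9:-C, 10:+C
Rule 1 (one point beyond the 3σ limits) is satisfied at point 5.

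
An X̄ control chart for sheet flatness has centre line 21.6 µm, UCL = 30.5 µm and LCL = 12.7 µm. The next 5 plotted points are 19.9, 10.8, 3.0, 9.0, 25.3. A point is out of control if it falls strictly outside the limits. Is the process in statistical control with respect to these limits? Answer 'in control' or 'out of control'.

out of control

Compare each point to [12.7, 30.5]: sample 2 = 10.8 < LCL; sample 3 = 3.0 < LCL; sample 4 = 9.0 < LCL.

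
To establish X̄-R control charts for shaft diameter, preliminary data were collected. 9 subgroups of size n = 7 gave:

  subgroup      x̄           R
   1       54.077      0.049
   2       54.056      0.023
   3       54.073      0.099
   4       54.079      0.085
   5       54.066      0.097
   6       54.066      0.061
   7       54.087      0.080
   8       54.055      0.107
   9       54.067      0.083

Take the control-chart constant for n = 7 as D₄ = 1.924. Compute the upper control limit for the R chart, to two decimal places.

R̄ = (0.049 + 0.023 + 0.099 + 0.085 + 0.097 + 0.061 + 0.080 + 0.107 + 0.083) / 9 = 0.6840 / 9 = 0.0760
UCL_R = D₄·R̄ = 1.924 × 0.0760 = 0.1462

0.15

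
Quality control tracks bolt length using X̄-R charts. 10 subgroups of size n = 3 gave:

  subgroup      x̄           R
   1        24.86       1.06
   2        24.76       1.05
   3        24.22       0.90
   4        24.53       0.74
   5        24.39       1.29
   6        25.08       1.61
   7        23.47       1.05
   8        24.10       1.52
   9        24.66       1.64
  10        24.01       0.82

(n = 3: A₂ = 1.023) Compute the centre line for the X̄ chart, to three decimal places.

X̄̄ = (24.86 + 24.76 + 24.22 + 24.53 + 24.39 + 25.08 + 23.47 + 24.10 + 24.66 + 24.01) / 10 = 244.0800 / 10 = 24.4080
CL = X̄̄ = 24.4080

24.408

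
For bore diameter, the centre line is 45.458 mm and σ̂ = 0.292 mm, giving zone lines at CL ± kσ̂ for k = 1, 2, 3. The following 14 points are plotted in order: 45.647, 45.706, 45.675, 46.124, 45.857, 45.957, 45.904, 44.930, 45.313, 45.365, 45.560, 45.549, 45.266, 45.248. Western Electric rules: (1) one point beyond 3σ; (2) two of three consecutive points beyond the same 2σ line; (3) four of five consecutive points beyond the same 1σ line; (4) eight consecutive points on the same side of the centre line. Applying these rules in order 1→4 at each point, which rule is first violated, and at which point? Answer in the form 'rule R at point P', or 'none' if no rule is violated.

rule 3 at point 7

Zone of each point (C = within 1σ̂, B = 1σ̂–2σ̂, A = 2σ̂–3σ̂, * = beyond 3σ̂; sign = side of CL): 1:+C, 2:+C, 3:+C, 4:+A, 5:+B, 6:+B, 7:+B, 8:-B, 9:-C, 10:-C, 11:+C, 12:+C, 13:-C, 14:-C
Rule 3 (four of five consecutive points beyond the same 1σ limit) is satisfied at point 7.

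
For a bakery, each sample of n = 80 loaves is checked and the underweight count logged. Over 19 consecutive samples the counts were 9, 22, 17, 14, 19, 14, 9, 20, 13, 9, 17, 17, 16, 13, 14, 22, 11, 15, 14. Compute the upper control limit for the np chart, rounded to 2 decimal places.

25.47

p̄ = Σdᵢ / (k·n) = 285 / (19 × 80) = 0.18750
UCL = np̄ + 3·√(np̄(1−p̄)) = 15.0000 + 3 × √(15.0000×0.81250) = 15.0000 + 3 × 3.4911 = 25.4732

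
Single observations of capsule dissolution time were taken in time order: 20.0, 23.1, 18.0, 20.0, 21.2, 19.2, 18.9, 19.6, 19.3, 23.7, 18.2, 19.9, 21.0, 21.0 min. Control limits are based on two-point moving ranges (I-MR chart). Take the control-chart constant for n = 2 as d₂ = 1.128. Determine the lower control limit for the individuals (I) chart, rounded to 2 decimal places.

14.62

X̄ = (20.0 + 23.1 + 18.0 + 20.0 + 21.2 + 19.2 + 18.9 + 19.6 + 19.3 + 23.7 + 18.2 + 19.9 + 21.0 + 21.0) / 14 = 20.2214
Moving ranges: 3.1, 5.1, 2.0, 1.2, 2.0, 0.3, 0.7, 0.3, 4.4, 5.5, 1.7, 1.1, 0.0; M̄R̄ = 27.4000 / 13 = 2.1077
LCL = X̄ − 3·M̄R̄/d₂ = 20.2214 − 3 × 2.1077 / 1.128 = 14.6159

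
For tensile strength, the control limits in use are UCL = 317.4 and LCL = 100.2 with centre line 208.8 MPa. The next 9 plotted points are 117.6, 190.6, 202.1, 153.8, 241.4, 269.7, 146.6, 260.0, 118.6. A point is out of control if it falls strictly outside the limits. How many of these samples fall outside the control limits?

0

All 9 points lie within [100.2, 317.4].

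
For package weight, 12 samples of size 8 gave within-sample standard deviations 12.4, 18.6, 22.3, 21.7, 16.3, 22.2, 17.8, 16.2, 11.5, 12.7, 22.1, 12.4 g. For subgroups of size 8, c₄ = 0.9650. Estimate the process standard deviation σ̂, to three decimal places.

s̄ = (12.4 + 18.6 + 22.3 + 21.7 + 16.3 + 22.2 + 17.8 + 16.2 + 11.5 + 12.7 + 22.1 + 12.4) / 12 = 17.1833
σ̂ = s̄ / c₄ = 17.1833 / 0.9650 = 17.8066

17.807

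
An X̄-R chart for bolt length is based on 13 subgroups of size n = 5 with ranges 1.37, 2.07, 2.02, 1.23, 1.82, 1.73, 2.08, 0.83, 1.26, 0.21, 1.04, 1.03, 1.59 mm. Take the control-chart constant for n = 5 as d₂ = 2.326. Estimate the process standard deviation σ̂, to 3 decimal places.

R̄ = (1.37 + 2.07 + 2.02 + 1.23 + 1.82 + 1.73 + 2.08 + 0.83 + 1.26 + 0.21 + 1.04 + 1.03 + 1.59) / 13 = 1.4062
σ̂ = R̄ / d₂ = 1.4062 / 2.326 = 0.6045

0.605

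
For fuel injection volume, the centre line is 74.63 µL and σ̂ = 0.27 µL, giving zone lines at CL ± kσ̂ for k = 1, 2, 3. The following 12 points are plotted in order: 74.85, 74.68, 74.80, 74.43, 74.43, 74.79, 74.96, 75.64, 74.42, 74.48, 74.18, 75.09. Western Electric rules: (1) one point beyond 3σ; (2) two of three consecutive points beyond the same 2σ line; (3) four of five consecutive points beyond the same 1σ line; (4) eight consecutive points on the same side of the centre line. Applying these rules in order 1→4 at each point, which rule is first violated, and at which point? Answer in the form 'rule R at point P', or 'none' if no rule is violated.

rule 1 at point 8

Zone of each point (C = within 1σ̂, B = 1σ̂–2σ̂, A = 2σ̂–3σ̂, * = beyond 3σ̂; sign = side of CL): 1:+C, 2:+C, 3:+C, 4:-C, 5:-C, 6:+C, 7:+B, 8:+*, 9:-C, 10:-C, 11:-B, 12:+B
Rule 1 (one point beyond the 3σ limits) is satisfied at point 8.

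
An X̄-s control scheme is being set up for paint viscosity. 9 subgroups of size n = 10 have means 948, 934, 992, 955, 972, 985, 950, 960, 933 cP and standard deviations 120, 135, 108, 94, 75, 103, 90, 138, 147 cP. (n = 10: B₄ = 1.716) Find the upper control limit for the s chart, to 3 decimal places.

s̄ = (120 + 135 + 108 + 94 + 75 + 103 + 90 + 138 + 147) / 9 = 112.2222
UCL_s = B₄·s̄ = 1.716 × 112.2222 = 192.5733

192.573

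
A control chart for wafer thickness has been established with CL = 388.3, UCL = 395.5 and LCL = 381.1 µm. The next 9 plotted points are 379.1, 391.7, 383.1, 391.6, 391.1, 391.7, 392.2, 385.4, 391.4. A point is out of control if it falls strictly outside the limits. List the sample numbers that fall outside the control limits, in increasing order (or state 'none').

Compare each point to [381.1, 395.5]: sample 1 = 379.1 < LCL.

1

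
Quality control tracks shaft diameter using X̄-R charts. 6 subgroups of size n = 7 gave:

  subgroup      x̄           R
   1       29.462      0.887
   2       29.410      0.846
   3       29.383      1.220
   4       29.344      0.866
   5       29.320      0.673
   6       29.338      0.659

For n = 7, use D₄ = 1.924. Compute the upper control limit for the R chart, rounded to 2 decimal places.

R̄ = (0.887 + 0.846 + 1.220 + 0.866 + 0.673 + 0.659) / 6 = 5.1510 / 6 = 0.8585
UCL_R = D₄·R̄ = 1.924 × 0.8585 = 1.6518

1.65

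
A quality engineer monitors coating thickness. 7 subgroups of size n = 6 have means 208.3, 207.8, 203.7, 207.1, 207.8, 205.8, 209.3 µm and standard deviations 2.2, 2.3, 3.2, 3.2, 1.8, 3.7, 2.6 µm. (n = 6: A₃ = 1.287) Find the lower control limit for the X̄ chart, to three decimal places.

203.621

X̄̄ = (208.3 + 207.8 + 203.7 + 207.1 + 207.8 + 205.8 + 209.3) / 7 = 207.1143
s̄ = (2.2 + 2.3 + 3.2 + 3.2 + 1.8 + 3.7 + 2.6) / 7 = 2.7143
LCL = X̄̄ − A₃·s̄ = 207.1143 − 1.287 × 2.7143 = 203.6210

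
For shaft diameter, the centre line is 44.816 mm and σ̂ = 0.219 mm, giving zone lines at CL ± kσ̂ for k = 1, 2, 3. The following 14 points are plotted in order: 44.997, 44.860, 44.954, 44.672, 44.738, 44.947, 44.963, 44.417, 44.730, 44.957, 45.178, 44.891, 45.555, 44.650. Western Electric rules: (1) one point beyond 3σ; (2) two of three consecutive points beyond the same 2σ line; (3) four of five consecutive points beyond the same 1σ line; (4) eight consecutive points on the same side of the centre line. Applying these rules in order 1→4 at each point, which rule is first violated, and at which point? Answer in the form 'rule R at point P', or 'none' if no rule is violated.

Zone of each point (C = within 1σ̂, B = 1σ̂–2σ̂, A = 2σ̂–3σ̂, * = beyond 3σ̂; sign = side of CL): 1:+C, 2:+C, 3:+C, 4:-C, 5:-C, 6:+C, 7:+C, 8:-B, 9:-C, 10:+C, 11:+B, 12:+C, 13:+*, 14:-C
Rule 1 (one point beyond the 3σ limits) is satisfied at point 13.

rule 1 at point 13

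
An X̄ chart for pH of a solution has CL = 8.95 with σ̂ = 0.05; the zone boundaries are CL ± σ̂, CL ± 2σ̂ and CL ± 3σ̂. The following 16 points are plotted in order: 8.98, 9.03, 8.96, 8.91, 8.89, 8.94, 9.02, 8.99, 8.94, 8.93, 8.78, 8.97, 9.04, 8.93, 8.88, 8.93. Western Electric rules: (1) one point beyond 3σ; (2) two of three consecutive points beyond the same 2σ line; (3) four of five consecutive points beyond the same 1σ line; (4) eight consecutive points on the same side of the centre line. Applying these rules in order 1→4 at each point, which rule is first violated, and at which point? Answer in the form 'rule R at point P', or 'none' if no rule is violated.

Zone of each point (C = within 1σ̂, B = 1σ̂–2σ̂, A = 2σ̂–3σ̂, * = beyond 3σ̂; sign = side of CL): 1:+C, 2:+B, 3:+C, 4:-C, 5:-B, 6:-C, 7:+B, 8:+C, 9:-C, 10:-C, 11:-*, 12:+C, 13:+B, 14:-C, 15:-B, 16:-C
Rule 1 (one point beyond the 3σ limits) is satisfied at point 11.

rule 1 at point 11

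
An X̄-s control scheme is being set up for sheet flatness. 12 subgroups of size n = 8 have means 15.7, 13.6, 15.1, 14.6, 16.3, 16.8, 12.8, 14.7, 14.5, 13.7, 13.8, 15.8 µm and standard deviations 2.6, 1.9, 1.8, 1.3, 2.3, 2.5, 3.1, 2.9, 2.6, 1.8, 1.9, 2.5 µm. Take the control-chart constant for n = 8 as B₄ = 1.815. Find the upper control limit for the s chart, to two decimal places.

4.11

s̄ = (2.6 + 1.9 + 1.8 + 1.3 + 2.3 + 2.5 + 3.1 + 2.9 + 2.6 + 1.8 + 1.9 + 2.5) / 12 = 2.2667
UCL_s = B₄·s̄ = 1.815 × 2.2667 = 4.1140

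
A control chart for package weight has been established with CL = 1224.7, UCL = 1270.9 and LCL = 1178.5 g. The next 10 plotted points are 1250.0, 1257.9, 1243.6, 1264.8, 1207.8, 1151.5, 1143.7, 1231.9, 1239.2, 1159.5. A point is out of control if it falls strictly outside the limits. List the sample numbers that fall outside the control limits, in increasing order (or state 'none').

Compare each point to [1178.5, 1270.9]: sample 6 = 1151.5 < LCL; sample 7 = 1143.7 < LCL; sample 10 = 1159.5 < LCL.

6, 7, 10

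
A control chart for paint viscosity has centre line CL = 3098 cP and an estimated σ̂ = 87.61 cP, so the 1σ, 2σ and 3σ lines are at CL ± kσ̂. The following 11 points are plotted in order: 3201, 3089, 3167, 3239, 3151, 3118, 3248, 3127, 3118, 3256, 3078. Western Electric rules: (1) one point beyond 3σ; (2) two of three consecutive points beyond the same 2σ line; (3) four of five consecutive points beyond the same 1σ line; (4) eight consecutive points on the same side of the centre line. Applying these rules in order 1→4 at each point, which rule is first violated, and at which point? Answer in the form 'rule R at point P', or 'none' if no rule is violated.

Zone of each point (C = within 1σ̂, B = 1σ̂–2σ̂, A = 2σ̂–3σ̂, * = beyond 3σ̂; sign = side of CL): 1:+B, 2:-C, 3:+C, 4:+B, 5:+C, 6:+C, 7:+B, 8:+C, 9:+C, 10:+B, 11:-C
Rule 4 (eight consecutive points on the same side of the centre line) is satisfied at point 10.

rule 4 at point 10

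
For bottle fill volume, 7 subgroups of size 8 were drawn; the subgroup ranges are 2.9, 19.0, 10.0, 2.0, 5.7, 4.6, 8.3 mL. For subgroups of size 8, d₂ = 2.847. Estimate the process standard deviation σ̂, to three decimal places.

R̄ = (2.9 + 19.0 + 10.0 + 2.0 + 5.7 + 4.6 + 8.3) / 7 = 7.5000
σ̂ = R̄ / d₂ = 7.5000 / 2.847 = 2.6344

2.634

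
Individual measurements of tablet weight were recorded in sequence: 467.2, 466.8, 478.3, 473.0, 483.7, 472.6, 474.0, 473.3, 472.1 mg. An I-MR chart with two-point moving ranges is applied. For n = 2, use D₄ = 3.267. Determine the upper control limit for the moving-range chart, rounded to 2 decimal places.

Moving ranges: 0.4, 11.5, 5.3, 10.7, 11.1, 1.4, 0.7, 1.2; M̄R̄ = 42.3000 / 8 = 5.2875
UCL_MR = D₄·M̄R̄ = 3.267 × 5.2875 = 17.2743

17.27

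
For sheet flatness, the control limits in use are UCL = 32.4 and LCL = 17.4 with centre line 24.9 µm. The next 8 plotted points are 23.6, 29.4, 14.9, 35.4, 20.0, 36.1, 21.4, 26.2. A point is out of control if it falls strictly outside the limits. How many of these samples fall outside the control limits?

3

Compare each point to [17.4, 32.4]: sample 3 = 14.9 < LCL; sample 4 = 35.4 > UCL; sample 6 = 36.1 > UCL.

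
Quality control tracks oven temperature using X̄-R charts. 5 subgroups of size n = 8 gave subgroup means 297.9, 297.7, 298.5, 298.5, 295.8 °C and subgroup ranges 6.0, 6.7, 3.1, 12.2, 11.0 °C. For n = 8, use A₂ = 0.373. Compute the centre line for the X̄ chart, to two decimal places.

X̄̄ = (297.9 + 297.7 + 298.5 + 298.5 + 295.8) / 5 = 1488.4000 / 5 = 297.6800
CL = X̄̄ = 297.6800

297.68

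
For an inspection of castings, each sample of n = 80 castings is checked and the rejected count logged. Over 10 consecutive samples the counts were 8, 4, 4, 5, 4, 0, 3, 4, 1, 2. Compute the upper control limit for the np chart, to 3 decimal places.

p̄ = Σdᵢ / (k·n) = 35 / (10 × 80) = 0.04375
UCL = np̄ + 3·√(np̄(1−p̄)) = 3.5000 + 3 × √(3.5000×0.95625) = 3.5000 + 3 × 1.8294 = 8.9883

8.988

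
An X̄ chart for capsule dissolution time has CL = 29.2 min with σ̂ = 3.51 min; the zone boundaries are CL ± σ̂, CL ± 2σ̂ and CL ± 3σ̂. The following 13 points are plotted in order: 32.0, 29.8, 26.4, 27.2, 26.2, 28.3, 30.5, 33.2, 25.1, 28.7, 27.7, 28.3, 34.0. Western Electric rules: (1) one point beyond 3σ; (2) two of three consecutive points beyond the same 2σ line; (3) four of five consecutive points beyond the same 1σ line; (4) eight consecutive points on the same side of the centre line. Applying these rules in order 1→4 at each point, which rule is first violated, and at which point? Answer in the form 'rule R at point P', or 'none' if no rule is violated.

none

Zone of each point (C = within 1σ̂, B = 1σ̂–2σ̂, A = 2σ̂–3σ̂, * = beyond 3σ̂; sign = side of CL): 1:+C, 2:+C, 3:-C, 4:-C, 5:-C, 6:-C, 7:+C, 8:+B, 9:-B, 10:-C, 11:-C, 12:-C, 13:+B
No rule fires across all 13 points.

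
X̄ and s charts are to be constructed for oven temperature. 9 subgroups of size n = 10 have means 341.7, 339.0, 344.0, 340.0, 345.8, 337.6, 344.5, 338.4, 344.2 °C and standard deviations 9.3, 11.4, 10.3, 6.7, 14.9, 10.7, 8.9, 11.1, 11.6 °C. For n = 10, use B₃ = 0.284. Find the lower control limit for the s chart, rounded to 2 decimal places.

s̄ = (9.3 + 11.4 + 10.3 + 6.7 + 14.9 + 10.7 + 8.9 + 11.1 + 11.6) / 9 = 10.5444
LCL_s = B₃·s̄ = 0.284 × 10.5444 = 2.9946

2.99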